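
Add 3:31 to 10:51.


Start: 651 minutes from midnight
Add: 211 minutes
Total: 862 minutes
Hours: 862 ÷ 60 = 14 remainder 22

14:22


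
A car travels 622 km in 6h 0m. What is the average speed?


Distance: 622 km
Time: 6 hours
Speed = 622 / 6 ≈ 103.7 km/h

103.7 km/h


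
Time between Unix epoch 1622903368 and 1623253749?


Difference = 1623253749 - 1622903368 = 350381 seconds
In hours: 350381 / 3600 ≈ 97.3
In days: 350381 / 86400 ≈ 4.06

350381 seconds (97.3 hours / 4.06 days)


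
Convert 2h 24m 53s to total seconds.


8693 seconds

Hours: 2 × 3600 = 7200
Minutes: 24 × 60 = 1440
Seconds: 53
Total = 7200 + 1440 + 53 = 8693


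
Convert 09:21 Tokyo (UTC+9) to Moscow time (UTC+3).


Time difference = UTC+3 - UTC+9 = -6 hours
New hour = (9 -6) mod 24
= 3 mod 24 = 3
Minutes unchanged → 03:21

03:21


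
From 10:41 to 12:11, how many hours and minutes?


1h 30m

End time in minutes: 12×60 + 11 = 731
Start time in minutes: 10×60 + 41 = 641
Difference = 731 - 641 = 90 minutes
= 1 hours 30 minutes


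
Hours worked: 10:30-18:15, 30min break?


Total time = (18×60+15) - (10×60+30)
= 1095 - 630 = 465 min
Minus break: 465 - 30 = 435 min
= 7h 15m

7h 15m (435 minutes)


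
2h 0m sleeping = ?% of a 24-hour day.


Time: 120 minutes
Day: 1440 minutes
Percentage = (120/1440) × 100 ≈ 8.3%

8.3%


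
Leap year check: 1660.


Rules: divisible by 4 AND (not by 100 OR by 400)
1660 ÷ 4 = 415 exactly → divisible by 4
1660 ÷ 100 = 16 remainder 60 → not divisible by 100
Divisible by 4 but not by 100 → leap year

Yes


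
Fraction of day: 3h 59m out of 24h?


0.1660 (16.60%)

Total minutes: 3×60 + 59 = 239
Day = 24×60 = 1440 minutes
Fraction = 239/1440 ≈ 0.1660
As a percentage: 239/1440 × 100 ≈ 16.60%


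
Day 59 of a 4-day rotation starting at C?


Shift A

Shifts: A, B, C, D
Start: C (index 2)
Day 59: (2 + 59 - 1) mod 4
= 60 mod 4
= 0
Index 0 → shift A


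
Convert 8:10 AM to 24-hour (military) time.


Input: 8:10 AM
AM hour stays: 8

08:10


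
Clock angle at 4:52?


166.0°

Hour hand = 4×30 + 52×0.5 = 146.0°
Minute hand = 52×6 = 312°
Difference = |146.0 - 312| = 166.0°


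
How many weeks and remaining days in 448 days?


Weeks: 448 ÷ 7 = 64 remainder 0

64 weeks 0 days


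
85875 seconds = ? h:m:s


Hours: 85875 ÷ 3600 = 23 remainder 3075
Minutes: 3075 ÷ 60 = 51 remainder 15
Seconds: 15

23h 51m 15s


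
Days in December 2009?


Month: December (month 12)
December has 31 days

31 days


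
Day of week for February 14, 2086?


Thursday

Zeller's congruence:
q=14, m=14, k=85, j=20
h = (14 + ⌊13×15/5⌋ + 85 + ⌊85/4⌋ + ⌊20/4⌋ - 2×20) mod 7
= (14 + 39 + 85 + 21 + 5 - 40) mod 7
= 124 mod 7 = 5
h=5 → Thursday


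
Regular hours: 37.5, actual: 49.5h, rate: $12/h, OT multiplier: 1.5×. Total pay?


Regular: 37.5h × $12 = $450.00
Overtime: 49.5 - 37.5 = 12.0h
OT pay: 12.0h × $12 × 1.5 = $216.00
Total = $450.00 + $216.00 = $666.00

$666.00


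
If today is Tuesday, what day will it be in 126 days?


Start: Tuesday (index 1)
(1 + 126) mod 7
= 127 mod 7
= 1
Index 1 → Tuesday

Tuesday


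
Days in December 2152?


Month: December (month 12)
December has 31 days

31 days


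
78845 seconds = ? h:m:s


21h 54m 5s

Hours: 78845 ÷ 3600 = 21 remainder 3245
Minutes: 3245 ÷ 60 = 54 remainder 5
Seconds: 5


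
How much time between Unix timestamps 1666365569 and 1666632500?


Difference = 1666632500 - 1666365569 = 266931 seconds
In hours: 266931 / 3600 ≈ 74.1
In days: 266931 / 86400 ≈ 3.09

266931 seconds (74.1 hours / 3.09 days)


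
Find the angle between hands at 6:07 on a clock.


Hour hand = 6×30 + 7×0.5 = 183.5°
Minute hand = 7×6 = 42°
Difference = |183.5 - 42| = 141.5°

141.5°


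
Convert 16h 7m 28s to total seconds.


58048 seconds

Hours: 16 × 3600 = 57600
Minutes: 7 × 60 = 420
Seconds: 28
Total = 57600 + 420 + 28 = 58048


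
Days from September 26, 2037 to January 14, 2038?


From September 26, 2037 to January 14, 2038
Rest of September 2037: 30 - 26 = 4
Full months: October 31, November 30, December 31
Days into January 2038: 14
Total = 4 + 31 + 30 + 31 + 14 = 110 days

110 days


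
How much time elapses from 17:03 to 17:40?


0h 37m

End time in minutes: 17×60 + 40 = 1060
Start time in minutes: 17×60 + 3 = 1023
Difference = 1060 - 1023 = 37 minutes
= 0 hours 37 minutes


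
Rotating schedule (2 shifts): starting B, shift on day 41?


Shift B

Shifts: A, B
Start: B (index 1)
Day 41: (1 + 41 - 1) mod 2
= 41 mod 2
= 1
Index 1 → shift B


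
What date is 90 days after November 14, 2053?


Start: November 14, 2053
Add 90 days
November 14 → December 1: 30 - 14 + 1 = 17 days (90 - 17 = 73 left)
December 1 → January 1: 31 - 1 + 1 = 31 days (73 - 31 = 42 left)
January 1 → February 1: 31 - 1 + 1 = 31 days (42 - 31 = 11 left)
February 1 + 11 = February 12, 2054

February 12, 2054


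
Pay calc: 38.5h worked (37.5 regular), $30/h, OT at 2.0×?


$1185.00

Regular: 37.5h × $30 = $1125.00
Overtime: 38.5 - 37.5 = 1.0h
OT pay: 1.0h × $30 × 2.0 = $60.00
Total = $1125.00 + $60.00 = $1185.00


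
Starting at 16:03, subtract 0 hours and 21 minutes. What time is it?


15:42

Start: 963 minutes from midnight
Subtract: 21 minutes
Remaining: 963 - 21 = 942
Hours: 15, Minutes: 42


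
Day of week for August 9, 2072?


Zeller's congruence:
q=9, m=8, k=72, j=20
h = (9 + ⌊13×9/5⌋ + 72 + ⌊72/4⌋ + ⌊20/4⌋ - 2×20) mod 7
= (9 + 23 + 72 + 18 + 5 - 40) mod 7
= 87 mod 7 = 3
h=3 → Tuesday

Tuesday


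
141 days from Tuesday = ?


Start: Tuesday (index 1)
(1 + 141) mod 7
= 142 mod 7
= 2
Index 2 → Wednesday

Wednesday


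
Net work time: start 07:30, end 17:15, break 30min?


Total time = (17×60+15) - (7×60+30)
= 1035 - 450 = 585 min
Minus break: 585 - 30 = 555 min
= 9h 15m

9h 15m (555 minutes)


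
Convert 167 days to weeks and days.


Weeks: 167 ÷ 7 = 23 remainder 6

23 weeks 6 days


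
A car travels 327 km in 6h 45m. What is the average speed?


Distance: 327 km
Time: 6h 45m = 405 min = 405/60 = 27/4 hours
Speed = 327 ÷ (27/4) = 327 × 4 / 27 = 1308/27 ≈ 48.4 km/h

48.4 km/h


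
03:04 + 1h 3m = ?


04:07

Start: 184 minutes from midnight
Add: 63 minutes
Total: 247 minutes
Hours: 247 ÷ 60 = 4 remainder 7


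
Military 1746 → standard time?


5:46 PM

Hour: 17
17 - 12 = 5 → PM


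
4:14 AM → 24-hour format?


Input: 4:14 AM
AM hour stays: 4

04:14


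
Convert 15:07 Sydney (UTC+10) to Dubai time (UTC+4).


Time difference = UTC+4 - UTC+10 = -6 hours
New hour = (15 -6) mod 24
= 9 mod 24 = 9
Minutes unchanged → 09:07

09:07


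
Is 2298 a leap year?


Rules: divisible by 4 AND (not by 100 OR by 400)
2298 ÷ 4 = 574 remainder 2 → not divisible by 4
Not divisible by 4 → not a leap year

No


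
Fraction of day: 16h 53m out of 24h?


0.7035 (70.35%)

Total minutes: 16×60 + 53 = 1013
Day = 24×60 = 1440 minutes
Fraction = 1013/1440 ≈ 0.7035
As a percentage: 1013/1440 × 100 ≈ 70.35%


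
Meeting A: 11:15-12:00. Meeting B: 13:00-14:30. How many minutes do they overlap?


0 minutes

Meeting A: 675-720 (in minutes from midnight)
Meeting B: 780-870
Overlap start = max(675, 780) = 780
Overlap end = min(720, 870) = 720
Overlap = max(0, 720 - 780) = 0 min


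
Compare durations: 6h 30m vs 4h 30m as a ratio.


13:9 (1.44)

Duration 1: 390 minutes
Duration 2: 270 minutes
Ratio = 390:270
GCD = 30
Simplified = 13:9
As a decimal: 13/9 ≈ 1.44


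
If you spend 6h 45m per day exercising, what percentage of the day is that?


28.1%

Time: 405 minutes
Day: 1440 minutes
Percentage = (405/1440) × 100 ≈ 28.1%


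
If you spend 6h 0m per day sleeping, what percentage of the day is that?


25.0%

Time: 360 minutes
Day: 1440 minutes
Percentage = (360/1440) × 100 = 25.0%


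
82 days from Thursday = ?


Tuesday

Start: Thursday (index 3)
(3 + 82) mod 7
= 85 mod 7
= 1
Index 1 → Tuesday


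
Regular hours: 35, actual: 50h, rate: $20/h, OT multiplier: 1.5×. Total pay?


$1150.00

Regular: 35h × $20 = $700.00
Overtime: 50 - 35 = 15h
OT pay: 15h × $20 × 1.5 = $450.00
Total = $700.00 + $450.00 = $1150.00


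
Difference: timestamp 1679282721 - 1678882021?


400700 seconds (111.3 hours / 4.64 days)

Difference = 1679282721 - 1678882021 = 400700 seconds
In hours: 400700 / 3600 ≈ 111.3
In days: 400700 / 86400 ≈ 4.64


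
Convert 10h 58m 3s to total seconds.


39483 seconds

Hours: 10 × 3600 = 36000
Minutes: 58 × 60 = 3480
Seconds: 3
Total = 36000 + 3480 + 3 = 39483


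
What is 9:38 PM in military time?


21:38

Input: 9:38 PM
PM: 9 + 12 = 21


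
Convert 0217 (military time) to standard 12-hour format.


Hour: 2
2 < 12 → AM

2:17 AM


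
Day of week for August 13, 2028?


Sunday

Zeller's congruence:
q=13, m=8, k=28, j=20
h = (13 + ⌊13×9/5⌋ + 28 + ⌊28/4⌋ + ⌊20/4⌋ - 2×20) mod 7
= (13 + 23 + 28 + 7 + 5 - 40) mod 7
= 36 mod 7 = 1
h=1 → Sunday


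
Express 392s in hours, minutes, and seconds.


Hours: 392 ÷ 3600 = 0 remainder 392
Minutes: 392 ÷ 60 = 6 remainder 32
Seconds: 32

0h 6m 32s


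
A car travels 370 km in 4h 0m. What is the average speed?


Distance: 370 km
Time: 4 hours
Speed = 370 / 4 = 92.5 km/h

92.5 km/h


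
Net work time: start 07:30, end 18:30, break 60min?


Total time = (18×60+30) - (7×60+30)
= 1110 - 450 = 660 min
Minus break: 660 - 60 = 600 min
= 10h 0m

10h 0m (600 minutes)


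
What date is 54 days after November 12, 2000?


Start: November 12, 2000
Add 54 days
November 12 → December 1: 30 - 12 + 1 = 19 days (54 - 19 = 35 left)
December 1 → January 1: 31 - 1 + 1 = 31 days (35 - 31 = 4 left)
January 1 + 4 = January 5, 2001

January 5, 2001


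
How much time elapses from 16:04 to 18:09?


End time in minutes: 18×60 + 9 = 1089
Start time in minutes: 16×60 + 4 = 964
Difference = 1089 - 964 = 125 minutes
= 2 hours 5 minutes

2h 5m


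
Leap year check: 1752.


Rules: divisible by 4 AND (not by 100 OR by 400)
1752 ÷ 4 = 438 exactly → divisible by 4
1752 ÷ 100 = 17 remainder 52 → not divisible by 100
Divisible by 4 but not by 100 → leap year

Yes


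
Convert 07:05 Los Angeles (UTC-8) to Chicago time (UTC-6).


Time difference = UTC-6 - UTC-8 = +2 hours
New hour = (7 + 2) mod 24
= 9 mod 24 = 9
Minutes unchanged → 09:05

09:05


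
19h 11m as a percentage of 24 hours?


0.7993 (79.93%)

Total minutes: 19×60 + 11 = 1151
Day = 24×60 = 1440 minutes
Fraction = 1151/1440 ≈ 0.7993
As a percentage: 1151/1440 × 100 ≈ 79.93%


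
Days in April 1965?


30 days

Month: April (month 4)
April has 30 days


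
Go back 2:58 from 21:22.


Start: 1282 minutes from midnight
Subtract: 178 minutes
Remaining: 1282 - 178 = 1104
Hours: 18, Minutes: 24

18:24


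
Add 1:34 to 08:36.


Start: 516 minutes from midnight
Add: 94 minutes
Total: 610 minutes
Hours: 610 ÷ 60 = 10 remainder 10

10:10


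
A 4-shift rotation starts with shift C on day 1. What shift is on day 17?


Shift C

Shifts: A, B, C, D
Start: C (index 2)
Day 17: (2 + 17 - 1) mod 4
= 18 mod 4
= 2
Index 2 → shift C


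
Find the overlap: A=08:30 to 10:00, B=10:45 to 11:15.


Meeting A: 510-600 (in minutes from midnight)
Meeting B: 645-675
Overlap start = max(510, 645) = 645
Overlap end = min(600, 675) = 600
Overlap = max(0, 600 - 645) = 0 min

0 minutes


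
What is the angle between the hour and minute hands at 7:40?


Hour hand = 7×30 + 40×0.5 = 230.0°
Minute hand = 40×6 = 240°
Difference = |230.0 - 240| = 10.0°

10.0°


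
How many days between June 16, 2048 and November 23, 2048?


160 days

From June 16, 2048 to November 23, 2048
Rest of June 2048: 30 - 16 = 14
Full months: July 31, August 31, September 30, October 31
Days into November 2048: 23
Total = 14 + 31 + 31 + 30 + 31 + 23 = 160 days


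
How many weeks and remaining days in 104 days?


14 weeks 6 days

Weeks: 104 ÷ 7 = 14 remainder 6


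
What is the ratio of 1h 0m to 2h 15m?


Duration 1: 60 minutes
Duration 2: 135 minutes
Ratio = 60:135
GCD = 15
Simplified = 4:9
As a decimal: 4/9 ≈ 0.44

4:9 (0.44)


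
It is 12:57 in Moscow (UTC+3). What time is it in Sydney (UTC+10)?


Time difference = UTC+10 - UTC+3 = +7 hours
New hour = (12 + 7) mod 24
= 19 mod 24 = 19
Minutes unchanged → 19:57

19:57


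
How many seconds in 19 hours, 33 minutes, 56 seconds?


70436 seconds

Hours: 19 × 3600 = 68400
Minutes: 33 × 60 = 1980
Seconds: 56
Total = 68400 + 1980 + 56 = 70436


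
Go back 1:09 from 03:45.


02:36

Start: 225 minutes from midnight
Subtract: 69 minutes
Remaining: 225 - 69 = 156
Hours: 2, Minutes: 36


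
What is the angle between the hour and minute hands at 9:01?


Hour hand = 9×30 + 1×0.5 = 270.5°
Minute hand = 1×6 = 6°
Difference = |270.5 - 6| = 264.5°
Since > 180°: 360 - 264.5 = 95.5°

95.5°


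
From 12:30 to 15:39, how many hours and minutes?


3h 9m

End time in minutes: 15×60 + 39 = 939
Start time in minutes: 12×60 + 30 = 750
Difference = 939 - 750 = 189 minutes
= 3 hours 9 minutes


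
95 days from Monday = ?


Friday

Start: Monday (index 0)
(0 + 95) mod 7
= 95 mod 7
= 4
Index 4 → Friday


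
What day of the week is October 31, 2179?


Sunday

Zeller's congruence:
q=31, m=10, k=79, j=21
h = (31 + ⌊13×11/5⌋ + 79 + ⌊79/4⌋ + ⌊21/4⌋ - 2×21) mod 7
= (31 + 28 + 79 + 19 + 5 - 42) mod 7
= 120 mod 7 = 1
h=1 → Sunday


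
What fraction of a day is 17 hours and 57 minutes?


Total minutes: 17×60 + 57 = 1077
Day = 24×60 = 1440 minutes
Fraction = 1077/1440 ≈ 0.7479
As a percentage: 1077/1440 × 100 ≈ 74.79%

0.7479 (74.79%)


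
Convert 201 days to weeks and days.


Weeks: 201 ÷ 7 = 28 remainder 5

28 weeks 5 days


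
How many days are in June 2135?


Month: June (month 6)
June has 30 days

30 days


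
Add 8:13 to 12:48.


21:01

Start: 768 minutes from midnight
Add: 493 minutes
Total: 1261 minutes
Hours: 1261 ÷ 60 = 21 remainder 1


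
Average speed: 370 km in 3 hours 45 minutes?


98.7 km/h

Distance: 370 km
Time: 3h 45m = 225 min = 225/60 = 15/4 hours
Speed = 370 ÷ (15/4) = 370 × 4 / 15 = 1480/15 ≈ 98.7 km/h


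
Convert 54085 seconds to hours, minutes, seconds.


Hours: 54085 ÷ 3600 = 15 remainder 85
Minutes: 85 ÷ 60 = 1 remainder 25
Seconds: 25

15h 1m 25s


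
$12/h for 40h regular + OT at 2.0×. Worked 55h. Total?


$840.00

Regular: 40h × $12 = $480.00
Overtime: 55 - 40 = 15h
OT pay: 15h × $12 × 2.0 = $360.00
Total = $480.00 + $360.00 = $840.00


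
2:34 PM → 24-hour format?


14:34

Input: 2:34 PM
PM: 2 + 12 = 14


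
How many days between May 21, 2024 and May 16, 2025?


From May 21, 2024 to May 16, 2025
Rest of May 2024: 31 - 21 = 10
Full months: June 30, July 31, August 31, September 30, October 31, November 30, December 31, January 31, February 2025 28, March 31, April 30
Days into May 2025: 16
Total = 10 + 30 + 31 + 31 + 30 + 31 + 30 + 31 + 31 + 28 + 31 + 30 + 16 = 360 days

360 days


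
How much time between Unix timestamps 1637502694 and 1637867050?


Difference = 1637867050 - 1637502694 = 364356 seconds
In hours: 364356 / 3600 ≈ 101.2
In days: 364356 / 86400 ≈ 4.22

364356 seconds (101.2 hours / 4.22 days)


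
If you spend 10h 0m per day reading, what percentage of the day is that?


Time: 600 minutes
Day: 1440 minutes
Percentage = (600/1440) × 100 ≈ 41.7%

41.7%


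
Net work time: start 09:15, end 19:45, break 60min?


9h 30m (570 minutes)

Total time = (19×60+45) - (9×60+15)
= 1185 - 555 = 630 min
Minus break: 630 - 60 = 570 min
= 9h 30m


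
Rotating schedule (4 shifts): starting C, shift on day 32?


Shift B

Shifts: A, B, C, D
Start: C (index 2)
Day 32: (2 + 32 - 1) mod 4
= 33 mod 4
= 1
Index 1 → shift B


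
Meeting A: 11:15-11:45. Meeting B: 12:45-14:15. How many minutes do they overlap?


Meeting A: 675-705 (in minutes from midnight)
Meeting B: 765-855
Overlap start = max(675, 765) = 765
Overlap end = min(705, 855) = 705
Overlap = max(0, 705 - 765) = 0 min

0 minutes


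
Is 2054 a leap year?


No

Rules: divisible by 4 AND (not by 100 OR by 400)
2054 ÷ 4 = 513 remainder 2 → not divisible by 4
Not divisible by 4 → not a leap year


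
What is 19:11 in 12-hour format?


Hour: 19
19 - 12 = 7 → PM

7:11 PM


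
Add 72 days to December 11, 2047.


Start: December 11, 2047
Add 72 days
December 11 → January 1: 31 - 11 + 1 = 21 days (72 - 21 = 51 left)
January 1 → February 1: 31 - 1 + 1 = 31 days (51 - 31 = 20 left)
February 1 + 20 = February 21, 2048

February 21, 2048


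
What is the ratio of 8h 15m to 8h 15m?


1:1 (1.00)

Duration 1: 495 minutes
Duration 2: 495 minutes
Ratio = 495:495
GCD = 495
Simplified = 1:1
As a decimal: 1/1 = 1.00


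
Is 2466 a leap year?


Rules: divisible by 4 AND (not by 100 OR by 400)
2466 ÷ 4 = 616 remainder 2 → not divisible by 4
Not divisible by 4 → not a leap year

No


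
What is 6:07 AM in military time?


Input: 6:07 AM
AM hour stays: 6

06:07


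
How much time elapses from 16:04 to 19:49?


End time in minutes: 19×60 + 49 = 1189
Start time in minutes: 16×60 + 4 = 964
Difference = 1189 - 964 = 225 minutes
= 3 hours 45 minutes

3h 45m


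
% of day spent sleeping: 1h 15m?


Time: 75 minutes
Day: 1440 minutes
Percentage = (75/1440) × 100 ≈ 5.2%

5.2%


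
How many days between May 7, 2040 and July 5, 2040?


59 days

From May 7, 2040 to July 5, 2040
Rest of May 2040: 31 - 7 = 24
Full months: June 30
Days into July 2040: 5
Total = 24 + 30 + 5 = 59 days


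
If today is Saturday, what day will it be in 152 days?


Thursday

Start: Saturday (index 5)
(5 + 152) mod 7
= 157 mod 7
= 3
Index 3 → Thursday


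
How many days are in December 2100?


Month: December (month 12)
December has 31 days

31 days


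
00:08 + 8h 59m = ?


09:07

Start: 8 minutes from midnight
Add: 539 minutes
Total: 547 minutes
Hours: 547 ÷ 60 = 9 remainder 7


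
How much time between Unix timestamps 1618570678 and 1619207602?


636924 seconds (176.9 hours / 7.37 days)

Difference = 1619207602 - 1618570678 = 636924 seconds
In hours: 636924 / 3600 ≈ 176.9
In days: 636924 / 86400 ≈ 7.37


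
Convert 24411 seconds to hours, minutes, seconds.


Hours: 24411 ÷ 3600 = 6 remainder 2811
Minutes: 2811 ÷ 60 = 46 remainder 51
Seconds: 51

6h 46m 51s


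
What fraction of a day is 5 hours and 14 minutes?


Total minutes: 5×60 + 14 = 314
Day = 24×60 = 1440 minutes
Fraction = 314/1440 ≈ 0.2181
As a percentage: 314/1440 × 100 ≈ 21.81%

0.2181 (21.81%)


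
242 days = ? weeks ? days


Weeks: 242 ÷ 7 = 34 remainder 4

34 weeks 4 days


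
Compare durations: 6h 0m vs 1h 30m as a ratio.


Duration 1: 360 minutes
Duration 2: 90 minutes
Ratio = 360:90
GCD = 90
Simplified = 4:1
As a decimal: 4/1 = 4.00

4:1 (4.00)


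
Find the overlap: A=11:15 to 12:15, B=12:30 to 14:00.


Meeting A: 675-735 (in minutes from midnight)
Meeting B: 750-840
Overlap start = max(675, 750) = 750
Overlap end = min(735, 840) = 735
Overlap = max(0, 735 - 750) = 0 min

0 minutes


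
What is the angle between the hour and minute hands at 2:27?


Hour hand = 2×30 + 27×0.5 = 73.5°
Minute hand = 27×6 = 162°
Difference = |73.5 - 162| = 88.5°

88.5°


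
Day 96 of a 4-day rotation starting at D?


Shifts: A, B, C, D
Start: D (index 3)
Day 96: (3 + 96 - 1) mod 4
= 98 mod 4
= 2
Index 2 → shift C

Shift C


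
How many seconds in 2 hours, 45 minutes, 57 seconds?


Hours: 2 × 3600 = 7200
Minutes: 45 × 60 = 2700
Seconds: 57
Total = 7200 + 2700 + 57 = 9957

9957 seconds


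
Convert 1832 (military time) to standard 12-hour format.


6:32 PM

Hour: 18
18 - 12 = 6 → PM


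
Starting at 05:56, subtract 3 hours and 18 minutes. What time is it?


02:38

Start: 356 minutes from midnight
Subtract: 198 minutes
Remaining: 356 - 198 = 158
Hours: 2, Minutes: 38


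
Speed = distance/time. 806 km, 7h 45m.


Distance: 806 km
Time: 7h 45m = 465 min = 465/60 = 31/4 hours
Speed = 806 ÷ (31/4) = 806 × 4 / 31 = 3224/31 = 104.0 km/h

104.0 km/h


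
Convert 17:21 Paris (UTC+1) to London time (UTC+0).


Time difference = UTC+0 - UTC+1 = -1 hours
New hour = (17 -1) mod 24
= 16 mod 24 = 16
Minutes unchanged → 16:21

16:21


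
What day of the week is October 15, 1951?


Monday

Zeller's congruence:
q=15, m=10, k=51, j=19
h = (15 + ⌊13×11/5⌋ + 51 + ⌊51/4⌋ + ⌊19/4⌋ - 2×19) mod 7
= (15 + 28 + 51 + 12 + 4 - 38) mod 7
= 72 mod 7 = 2
h=2 → Monday


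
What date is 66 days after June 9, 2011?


August 14, 2011

Start: June 9, 2011
Add 66 days
June 9 → July 1: 30 - 9 + 1 = 22 days (66 - 22 = 44 left)
July 1 → August 1: 31 - 1 + 1 = 31 days (44 - 31 = 13 left)
August 1 + 13 = August 14, 2011


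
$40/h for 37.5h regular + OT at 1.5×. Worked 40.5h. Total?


Regular: 37.5h × $40 = $1500.00
Overtime: 40.5 - 37.5 = 3.0h
OT pay: 3.0h × $40 × 1.5 = $180.00
Total = $1500.00 + $180.00 = $1680.00

$1680.00


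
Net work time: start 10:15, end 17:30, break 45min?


Total time = (17×60+30) - (10×60+15)
= 1050 - 615 = 435 min
Minus break: 435 - 45 = 390 min
= 6h 30m

6h 30m (390 minutes)


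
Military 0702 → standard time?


Hour: 7
7 < 12 → AM

7:02 AM


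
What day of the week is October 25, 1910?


Tuesday

Zeller's congruence:
q=25, m=10, k=10, j=19
h = (25 + ⌊13×11/5⌋ + 10 + ⌊10/4⌋ + ⌊19/4⌋ - 2×19) mod 7
= (25 + 28 + 10 + 2 + 4 - 38) mod 7
= 31 mod 7 = 3
h=3 → Tuesday


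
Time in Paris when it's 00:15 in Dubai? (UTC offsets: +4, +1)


Time difference = UTC+1 - UTC+4 = -3 hours
New hour = (0 -3) mod 24
= -3 mod 24 = 21
Minutes unchanged → 21:15; -3 < 0 → previous day

21:15 (previous day)


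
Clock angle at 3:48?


174.0°

Hour hand = 3×30 + 48×0.5 = 114.0°
Minute hand = 48×6 = 288°
Difference = |114.0 - 288| = 174.0°


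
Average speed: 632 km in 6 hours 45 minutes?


Distance: 632 km
Time: 6h 45m = 405 min = 405/60 = 27/4 hours
Speed = 632 ÷ (27/4) = 632 × 4 / 27 = 2528/27 ≈ 93.6 km/h

93.6 km/h


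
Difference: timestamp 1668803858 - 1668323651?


Difference = 1668803858 - 1668323651 = 480207 seconds
In hours: 480207 / 3600 ≈ 133.4
In days: 480207 / 86400 ≈ 5.56

480207 seconds (133.4 hours / 5.56 days)


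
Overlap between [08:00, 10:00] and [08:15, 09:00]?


Meeting A: 480-600 (in minutes from midnight)
Meeting B: 495-540
Overlap start = max(480, 495) = 495
Overlap end = min(600, 540) = 540
Overlap = max(0, 540 - 495) = 45 min

45 minutes


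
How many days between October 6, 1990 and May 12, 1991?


218 days

From October 6, 1990 to May 12, 1991
Rest of October 1990: 31 - 6 = 25
Full months: November 30, December 31, January 31, February 1991 28, March 31, April 30
Days into May 1991: 12
Total = 25 + 30 + 31 + 31 + 28 + 31 + 30 + 12 = 218 days


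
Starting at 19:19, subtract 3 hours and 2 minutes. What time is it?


Start: 1159 minutes from midnight
Subtract: 182 minutes
Remaining: 1159 - 182 = 977
Hours: 16, Minutes: 17

16:17


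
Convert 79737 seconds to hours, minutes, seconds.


Hours: 79737 ÷ 3600 = 22 remainder 537
Minutes: 537 ÷ 60 = 8 remainder 57
Seconds: 57

22h 8m 57s


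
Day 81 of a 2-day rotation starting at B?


Shifts: A, B
Start: B (index 1)
Day 81: (1 + 81 - 1) mod 2
= 81 mod 2
= 1
Index 1 → shift B

Shift B


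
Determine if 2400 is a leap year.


Rules: divisible by 4 AND (not by 100 OR by 400)
2400 ÷ 4 = 600 exactly → divisible by 4
2400 ÷ 100 = 24 exactly → divisible by 100
2400 ÷ 400 = 6 exactly → divisible by 400
Divisible by 400 → leap year

Yes


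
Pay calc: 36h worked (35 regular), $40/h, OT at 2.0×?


Regular: 35h × $40 = $1400.00
Overtime: 36 - 35 = 1h
OT pay: 1h × $40 × 2.0 = $80.00
Total = $1400.00 + $80.00 = $1480.00

$1480.00


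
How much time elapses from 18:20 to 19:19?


End time in minutes: 19×60 + 19 = 1159
Start time in minutes: 18×60 + 20 = 1100
Difference = 1159 - 1100 = 59 minutes
= 0 hours 59 minutes

0h 59m


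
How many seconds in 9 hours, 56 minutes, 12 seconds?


35772 seconds

Hours: 9 × 3600 = 32400
Minutes: 56 × 60 = 3360
Seconds: 12
Total = 32400 + 3360 + 12 = 35772


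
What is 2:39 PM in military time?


Input: 2:39 PM
PM: 2 + 12 = 14

14:39


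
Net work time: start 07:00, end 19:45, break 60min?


11h 45m (705 minutes)

Total time = (19×60+45) - (7×60+0)
= 1185 - 420 = 765 min
Minus break: 765 - 60 = 705 min
= 11h 45m


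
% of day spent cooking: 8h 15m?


34.4%

Time: 495 minutes
Day: 1440 minutes
Percentage = (495/1440) × 100 ≈ 34.4%


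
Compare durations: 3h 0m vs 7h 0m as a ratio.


3:7 (0.43)

Duration 1: 180 minutes
Duration 2: 420 minutes
Ratio = 180:420
GCD = 60
Simplified = 3:7
As a decimal: 3/7 ≈ 0.43


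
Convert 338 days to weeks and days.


48 weeks 2 days

Weeks: 338 ÷ 7 = 48 remainder 2


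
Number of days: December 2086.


Month: December (month 12)
December has 31 days

31 days


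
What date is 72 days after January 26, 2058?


April 8, 2058

Start: January 26, 2058
Add 72 days
January 26 → February 1: 31 - 26 + 1 = 6 days (72 - 6 = 66 left)
February 1 → March 1: 28 - 1 + 1 = 28 days (66 - 28 = 38 left)
March 1 → April 1: 31 - 1 + 1 = 31 days (38 - 31 = 7 left)
April 1 + 7 = April 8, 2058


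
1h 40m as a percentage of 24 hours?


Total minutes: 1×60 + 40 = 100
Day = 24×60 = 1440 minutes
Fraction = 100/1440 ≈ 0.0694
As a percentage: 100/1440 × 100 ≈ 6.94%

0.0694 (6.94%)


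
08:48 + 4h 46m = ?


13:34

Start: 528 minutes from midnight
Add: 286 minutes
Total: 814 minutes
Hours: 814 ÷ 60 = 13 remainder 34


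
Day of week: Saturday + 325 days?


Start: Saturday (index 5)
(5 + 325) mod 7
= 330 mod 7
= 1
Index 1 → Tuesday

Tuesday


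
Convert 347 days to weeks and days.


49 weeks 4 days

Weeks: 347 ÷ 7 = 49 remainder 4


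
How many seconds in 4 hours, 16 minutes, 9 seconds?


Hours: 4 × 3600 = 14400
Minutes: 16 × 60 = 960
Seconds: 9
Total = 14400 + 960 + 9 = 15369

15369 seconds


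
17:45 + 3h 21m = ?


21:06

Start: 1065 minutes from midnight
Add: 201 minutes
Total: 1266 minutes
Hours: 1266 ÷ 60 = 21 remainder 6


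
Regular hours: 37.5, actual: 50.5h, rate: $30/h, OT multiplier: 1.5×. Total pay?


Regular: 37.5h × $30 = $1125.00
Overtime: 50.5 - 37.5 = 13.0h
OT pay: 13.0h × $30 × 1.5 = $585.00
Total = $1125.00 + $585.00 = $1710.00

$1710.00


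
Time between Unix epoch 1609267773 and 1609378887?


111114 seconds (30.9 hours / 1.29 days)

Difference = 1609378887 - 1609267773 = 111114 seconds
In hours: 111114 / 3600 ≈ 30.9
In days: 111114 / 86400 ≈ 1.29


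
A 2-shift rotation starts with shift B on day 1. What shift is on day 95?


Shift B

Shifts: A, B
Start: B (index 1)
Day 95: (1 + 95 - 1) mod 2
= 95 mod 2
= 1
Index 1 → shift B


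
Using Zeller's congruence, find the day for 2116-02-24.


Zeller's congruence:
q=24, m=14, k=15, j=21
h = (24 + ⌊13×15/5⌋ + 15 + ⌊15/4⌋ + ⌊21/4⌋ - 2×21) mod 7
= (24 + 39 + 15 + 3 + 5 - 42) mod 7
= 44 mod 7 = 2
h=2 → Monday

Monday


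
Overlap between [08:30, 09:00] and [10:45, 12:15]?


0 minutes

Meeting A: 510-540 (in minutes from midnight)
Meeting B: 645-735
Overlap start = max(510, 645) = 645
Overlap end = min(540, 735) = 540
Overlap = max(0, 540 - 645) = 0 min


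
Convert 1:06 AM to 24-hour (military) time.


Input: 1:06 AM
AM hour stays: 1

01:06


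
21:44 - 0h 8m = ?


21:36

Start: 1304 minutes from midnight
Subtract: 8 minutes
Remaining: 1304 - 8 = 1296
Hours: 21, Minutes: 36


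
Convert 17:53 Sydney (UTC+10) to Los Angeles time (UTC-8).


Time difference = UTC-8 - UTC+10 = -18 hours
New hour = (17 -18) mod 24
= -1 mod 24 = 23
Minutes unchanged → 23:53; -1 < 0 → previous day

23:53 (previous day)


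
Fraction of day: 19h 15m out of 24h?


0.8021 (80.21%)

Total minutes: 19×60 + 15 = 1155
Day = 24×60 = 1440 minutes
Fraction = 1155/1440 ≈ 0.8021
As a percentage: 1155/1440 × 100 ≈ 80.21%


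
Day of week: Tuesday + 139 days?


Start: Tuesday (index 1)
(1 + 139) mod 7
= 140 mod 7
= 0
Index 0 → Monday

Monday


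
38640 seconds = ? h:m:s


Hours: 38640 ÷ 3600 = 10 remainder 2640
Minutes: 2640 ÷ 60 = 44 remainder 0
Seconds: 0

10h 44m 0s


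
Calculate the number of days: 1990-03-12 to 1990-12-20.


From March 12, 1990 to December 20, 1990
Rest of March 1990: 31 - 12 = 19
Full months: April 30, May 31, June 30, July 31, August 31, September 30, October 31, November 30
Days into December 1990: 20
Total = 19 + 30 + 31 + 30 + 31 + 31 + 30 + 31 + 30 + 20 = 283 days

283 days


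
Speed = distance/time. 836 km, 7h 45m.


107.9 km/h

Distance: 836 km
Time: 7h 45m = 465 min = 465/60 = 31/4 hours
Speed = 836 ÷ (31/4) = 836 × 4 / 31 = 3344/31 ≈ 107.9 km/h


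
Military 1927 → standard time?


Hour: 19
19 - 12 = 7 → PM

7:27 PM


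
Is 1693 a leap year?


No

Rules: divisible by 4 AND (not by 100 OR by 400)
1693 ÷ 4 = 423 remainder 1 → not divisible by 4
Not divisible by 4 → not a leap year


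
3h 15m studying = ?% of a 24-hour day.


13.5%

Time: 195 minutes
Day: 1440 minutes
Percentage = (195/1440) × 100 ≈ 13.5%


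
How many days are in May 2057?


31 days

Month: May (month 5)
May has 31 days


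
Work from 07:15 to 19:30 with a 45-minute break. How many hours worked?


11h 30m (690 minutes)

Total time = (19×60+30) - (7×60+15)
= 1170 - 435 = 735 min
Minus break: 735 - 45 = 690 min
= 11h 30m


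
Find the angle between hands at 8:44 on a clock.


Hour hand = 8×30 + 44×0.5 = 262.0°
Minute hand = 44×6 = 264°
Difference = |262.0 - 264| = 2.0°

2.0°


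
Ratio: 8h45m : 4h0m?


35:16 (2.19)

Duration 1: 525 minutes
Duration 2: 240 minutes
Ratio = 525:240
GCD = 15
Simplified = 35:16
As a decimal: 35/16 ≈ 2.19


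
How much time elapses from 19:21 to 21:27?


End time in minutes: 21×60 + 27 = 1287
Start time in minutes: 19×60 + 21 = 1161
Difference = 1287 - 1161 = 126 minutes
= 2 hours 6 minutes

2h 6m


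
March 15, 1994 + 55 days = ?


Start: March 15, 1994
Add 55 days
March 15 → April 1: 31 - 15 + 1 = 17 days (55 - 17 = 38 left)
April 1 → May 1: 30 - 1 + 1 = 30 days (38 - 30 = 8 left)
May 1 + 8 = May 9, 1994

May 9, 1994


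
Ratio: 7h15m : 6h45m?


29:27 (1.07)

Duration 1: 435 minutes
Duration 2: 405 minutes
Ratio = 435:405
GCD = 15
Simplified = 29:27
As a decimal: 29/27 ≈ 1.07


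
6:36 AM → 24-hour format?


06:36

Input: 6:36 AM
AM hour stays: 6


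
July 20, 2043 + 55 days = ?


September 13, 2043

Start: July 20, 2043
Add 55 days
July 20 → August 1: 31 - 20 + 1 = 12 days (55 - 12 = 43 left)
August 1 → September 1: 31 - 1 + 1 = 31 days (43 - 31 = 12 left)
September 1 + 12 = September 13, 2043


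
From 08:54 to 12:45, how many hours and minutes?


3h 51m

End time in minutes: 12×60 + 45 = 765
Start time in minutes: 8×60 + 54 = 534
Difference = 765 - 534 = 231 minutes
= 3 hours 51 minutes


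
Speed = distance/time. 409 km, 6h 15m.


Distance: 409 km
Time: 6h 15m = 375 min = 375/60 = 25/4 hours
Speed = 409 ÷ (25/4) = 409 × 4 / 25 = 1636/25 ≈ 65.4 km/h

65.4 km/h


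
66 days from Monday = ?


Thursday

Start: Monday (index 0)
(0 + 66) mod 7
= 66 mod 7
= 3
Index 3 → Thursday


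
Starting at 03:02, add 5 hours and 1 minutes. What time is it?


08:03

Start: 182 minutes from midnight
Add: 301 minutes
Total: 483 minutes
Hours: 483 ÷ 60 = 8 remainder 3


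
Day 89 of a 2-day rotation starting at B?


Shift B

Shifts: A, B
Start: B (index 1)
Day 89: (1 + 89 - 1) mod 2
= 89 mod 2
= 1
Index 1 → shift B


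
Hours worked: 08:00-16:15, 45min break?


Total time = (16×60+15) - (8×60+0)
= 975 - 480 = 495 min
Minus break: 495 - 45 = 450 min
= 7h 30m

7h 30m (450 minutes)


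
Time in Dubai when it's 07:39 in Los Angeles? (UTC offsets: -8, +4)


Time difference = UTC+4 - UTC-8 = +12 hours
New hour = (7 + 12) mod 24
= 19 mod 24 = 19
Minutes unchanged → 19:39

19:39


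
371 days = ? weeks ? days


53 weeks 0 days

Weeks: 371 ÷ 7 = 53 remainder 0


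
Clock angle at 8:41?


Hour hand = 8×30 + 41×0.5 = 260.5°
Minute hand = 41×6 = 246°
Difference = |260.5 - 246| = 14.5°

14.5°


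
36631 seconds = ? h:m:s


10h 10m 31s

Hours: 36631 ÷ 3600 = 10 remainder 631
Minutes: 631 ÷ 60 = 10 remainder 31
Seconds: 31


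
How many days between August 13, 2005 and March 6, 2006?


From August 13, 2005 to March 6, 2006
Rest of August 2005: 31 - 13 = 18
Full months: September 30, October 31, November 30, December 31, January 31, February 2006 28
Days into March 2006: 6
Total = 18 + 30 + 31 + 30 + 31 + 31 + 28 + 6 = 205 days

205 days


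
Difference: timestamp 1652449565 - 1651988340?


461225 seconds (128.1 hours / 5.34 days)

Difference = 1652449565 - 1651988340 = 461225 seconds
In hours: 461225 / 3600 ≈ 128.1
In days: 461225 / 86400 ≈ 5.34


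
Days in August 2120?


31 days

Month: August (month 8)
August has 31 days


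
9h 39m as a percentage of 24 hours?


Total minutes: 9×60 + 39 = 579
Day = 24×60 = 1440 minutes
Fraction = 579/1440 ≈ 0.4021
As a percentage: 579/1440 × 100 ≈ 40.21%

0.4021 (40.21%)


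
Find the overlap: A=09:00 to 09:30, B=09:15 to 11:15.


15 minutes

Meeting A: 540-570 (in minutes from midnight)
Meeting B: 555-675
Overlap start = max(540, 555) = 555
Overlap end = min(570, 675) = 570
Overlap = max(0, 570 - 555) = 15 min


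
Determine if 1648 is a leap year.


Rules: divisible by 4 AND (not by 100 OR by 400)
1648 ÷ 4 = 412 exactly → divisible by 4
1648 ÷ 100 = 16 remainder 48 → not divisible by 100
Divisible by 4 but not by 100 → leap year

Yes


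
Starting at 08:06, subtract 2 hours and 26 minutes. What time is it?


05:40

Start: 486 minutes from midnight
Subtract: 146 minutes
Remaining: 486 - 146 = 340
Hours: 5, Minutes: 40


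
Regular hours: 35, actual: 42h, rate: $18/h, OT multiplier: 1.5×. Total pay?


Regular: 35h × $18 = $630.00
Overtime: 42 - 35 = 7h
OT pay: 7h × $18 × 1.5 = $189.00
Total = $630.00 + $189.00 = $819.00

$819.00


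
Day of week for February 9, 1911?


Thursday

Zeller's congruence:
q=9, m=14, k=10, j=19
h = (9 + ⌊13×15/5⌋ + 10 + ⌊10/4⌋ + ⌊19/4⌋ - 2×19) mod 7
= (9 + 39 + 10 + 2 + 4 - 38) mod 7
= 26 mod 7 = 5
h=5 → Thursday


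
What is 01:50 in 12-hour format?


1:50 AM

Hour: 1
1 < 12 → AM


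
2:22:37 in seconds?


8557 seconds

Hours: 2 × 3600 = 7200
Minutes: 22 × 60 = 1320
Seconds: 37
Total = 7200 + 1320 + 37 = 8557


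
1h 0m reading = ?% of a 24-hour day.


4.2%

Time: 60 minutes
Day: 1440 minutes
Percentage = (60/1440) × 100 ≈ 4.2%


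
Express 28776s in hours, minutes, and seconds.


7h 59m 36s

Hours: 28776 ÷ 3600 = 7 remainder 3576
Minutes: 3576 ÷ 60 = 59 remainder 36
Seconds: 36


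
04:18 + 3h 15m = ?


07:33

Start: 258 minutes from midnight
Add: 195 minutes
Total: 453 minutes
Hours: 453 ÷ 60 = 7 remainder 33


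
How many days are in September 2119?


Month: September (month 9)
September has 30 days

30 days


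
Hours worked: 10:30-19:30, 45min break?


Total time = (19×60+30) - (10×60+30)
= 1170 - 630 = 540 min
Minus break: 540 - 45 = 495 min
= 8h 15m

8h 15m (495 minutes)


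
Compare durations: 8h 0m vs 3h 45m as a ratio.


Duration 1: 480 minutes
Duration 2: 225 minutes
Ratio = 480:225
GCD = 15
Simplified = 32:15
As a decimal: 32/15 ≈ 2.13

32:15 (2.13)


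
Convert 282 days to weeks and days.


40 weeks 2 days

Weeks: 282 ÷ 7 = 40 remainder 2


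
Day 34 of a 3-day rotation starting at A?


Shifts: A, B, C
Start: A (index 0)
Day 34: (0 + 34 - 1) mod 3
= 33 mod 3
= 0
Index 0 → shift A

Shift A


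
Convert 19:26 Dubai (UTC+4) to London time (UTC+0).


Time difference = UTC+0 - UTC+4 = -4 hours
New hour = (19 -4) mod 24
= 15 mod 24 = 15
Minutes unchanged → 15:26

15:26


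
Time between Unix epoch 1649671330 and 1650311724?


640394 seconds (177.9 hours / 7.41 days)

Difference = 1650311724 - 1649671330 = 640394 seconds
In hours: 640394 / 3600 ≈ 177.9
In days: 640394 / 86400 ≈ 7.41


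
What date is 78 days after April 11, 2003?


June 28, 2003

Start: April 11, 2003
Add 78 days
April 11 → May 1: 30 - 11 + 1 = 20 days (78 - 20 = 58 left)
May 1 → June 1: 31 - 1 + 1 = 31 days (58 - 31 = 27 left)
June 1 + 27 = June 28, 2003


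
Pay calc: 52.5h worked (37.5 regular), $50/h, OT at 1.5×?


Regular: 37.5h × $50 = $1875.00
Overtime: 52.5 - 37.5 = 15.0h
OT pay: 15.0h × $50 × 1.5 = $1125.00
Total = $1875.00 + $1125.00 = $3000.00

$3000.00


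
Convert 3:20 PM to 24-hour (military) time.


15:20

Input: 3:20 PM
PM: 3 + 12 = 15


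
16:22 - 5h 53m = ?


Start: 982 minutes from midnight
Subtract: 353 minutes
Remaining: 982 - 353 = 629
Hours: 10, Minutes: 29

10:29


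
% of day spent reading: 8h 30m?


35.4%

Time: 510 minutes
Day: 1440 minutes
Percentage = (510/1440) × 100 ≈ 35.4%


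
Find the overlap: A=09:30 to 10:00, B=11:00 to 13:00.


0 minutes

Meeting A: 570-600 (in minutes from midnight)
Meeting B: 660-780
Overlap start = max(570, 660) = 660
Overlap end = min(600, 780) = 600
Overlap = max(0, 600 - 660) = 0 min


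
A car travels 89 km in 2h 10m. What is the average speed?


Distance: 89 km
Time: 2h 10m = 130 min = 130/60 = 13/6 hours
Speed = 89 ÷ (13/6) = 89 × 6 / 13 = 534/13 ≈ 41.1 km/h

41.1 km/h


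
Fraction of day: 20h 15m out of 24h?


Total minutes: 20×60 + 15 = 1215
Day = 24×60 = 1440 minutes
Fraction = 1215/1440 ≈ 0.8438
As a percentage: 1215/1440 × 100 ≈ 84.38%

0.8438 (84.38%)


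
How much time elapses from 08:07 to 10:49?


End time in minutes: 10×60 + 49 = 649
Start time in minutes: 8×60 + 7 = 487
Difference = 649 - 487 = 162 minutes
= 2 hours 42 minutes

2h 42m


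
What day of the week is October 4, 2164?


Zeller's congruence:
q=4, m=10, k=64, j=21
h = (4 + ⌊13×11/5⌋ + 64 + ⌊64/4⌋ + ⌊21/4⌋ - 2×21) mod 7
= (4 + 28 + 64 + 16 + 5 - 42) mod 7
= 75 mod 7 = 5
h=5 → Thursday

Thursday


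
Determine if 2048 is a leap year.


Yes

Rules: divisible by 4 AND (not by 100 OR by 400)
2048 ÷ 4 = 512 exactly → divisible by 4
2048 ÷ 100 = 20 remainder 48 → not divisible by 100
Divisible by 4 but not by 100 → leap year


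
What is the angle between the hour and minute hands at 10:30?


135.0°

Hour hand = 10×30 + 30×0.5 = 315.0°
Minute hand = 30×6 = 180°
Difference = |315.0 - 180| = 135.0°


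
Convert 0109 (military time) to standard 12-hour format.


Hour: 1
1 < 12 → AM

1:09 AM


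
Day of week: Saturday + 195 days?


Friday

Start: Saturday (index 5)
(5 + 195) mod 7
= 200 mod 7
= 4
Index 4 → Friday


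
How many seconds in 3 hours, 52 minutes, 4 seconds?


Hours: 3 × 3600 = 10800
Minutes: 52 × 60 = 3120
Seconds: 4
Total = 10800 + 3120 + 4 = 13924

13924 seconds


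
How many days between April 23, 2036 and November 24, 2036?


215 days

From April 23, 2036 to November 24, 2036
Rest of April 2036: 30 - 23 = 7
Full months: May 31, June 30, July 31, August 31, September 30, October 31
Days into November 2036: 24
Total = 7 + 31 + 30 + 31 + 31 + 30 + 31 + 24 = 215 days
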